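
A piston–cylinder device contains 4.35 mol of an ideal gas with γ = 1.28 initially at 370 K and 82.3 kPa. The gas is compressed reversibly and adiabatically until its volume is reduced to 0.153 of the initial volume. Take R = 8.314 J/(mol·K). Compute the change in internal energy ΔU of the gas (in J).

33000 J

V₁ = nRT₁/P₁ = 4.35×8.314×370/82.3 = 163 L.
Adiabatic: TV^(γ−1) = const ⇒ T₂ = 370×(6.54)^0.280 = 626 K; PV^γ = const ⇒ P₂ = 910 kPa.
For an ideal gas ΔU = nCvΔT with Cv = R/(γ−1) = 29.7 J/(mol·K).
ΔU = 4.35×29.7×(626−370) = 33000 J.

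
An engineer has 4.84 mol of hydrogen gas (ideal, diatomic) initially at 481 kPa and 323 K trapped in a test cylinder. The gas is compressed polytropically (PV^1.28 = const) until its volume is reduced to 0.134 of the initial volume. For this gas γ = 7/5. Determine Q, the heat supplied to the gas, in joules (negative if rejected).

-10500 J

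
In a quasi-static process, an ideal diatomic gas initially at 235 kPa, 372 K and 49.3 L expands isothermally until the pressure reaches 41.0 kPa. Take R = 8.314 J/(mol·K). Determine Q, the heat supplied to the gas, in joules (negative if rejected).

n = P₁V₁/(RT₁) = 235×49.3/(8.314×372) = 3.75 mol.
Isothermal: T stays 372 K; PV = const ⇒ V₂ = 283 L, P₂ = 41.0 kPa.
ΔU = 0 (ideal gas, T constant).
W = nRT ln(V₂/V₁) = 3.75×8.314×372×ln(5.73) = 20200 J.
Q = ΔU + W = 20200 J.

20200 J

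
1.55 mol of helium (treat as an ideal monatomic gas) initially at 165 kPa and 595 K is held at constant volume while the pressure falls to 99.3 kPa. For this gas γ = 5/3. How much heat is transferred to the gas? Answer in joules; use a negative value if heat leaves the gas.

-4580 J

V₁ = nRT₁/P₁ = 1.55×8.314×595/165 = 46.5 L.
Isochoric: V stays 46.5 L; P/T = const ⇒ T₂ = 358 K, P₂ = 99.3 kPa.
W = 0 (no volume change).
ΔU = nCvΔT = 1.55×12.5×(358−595) = -4580 J.
Q = ΔU = -4580 J.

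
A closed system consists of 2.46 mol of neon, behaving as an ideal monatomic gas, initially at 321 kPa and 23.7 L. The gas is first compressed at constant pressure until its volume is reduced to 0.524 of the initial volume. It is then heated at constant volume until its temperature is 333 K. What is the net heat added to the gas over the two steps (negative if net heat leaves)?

T₁ = P₁V₁/(nR) = 321×23.7/(2.46×8.314) = 372 K.
Step 1 — Isobaric: P stays 321 kPa; V/T = const ⇒ T₂ = 195 K, V₂ = 12.4 L.
W = PΔV = 321×(12.4−23.7) kPa·L = -3620 J.
ΔU = nCvΔT = 2.46×12.5×(195−372) = -5430 J.
Q = ΔU + W = nCpΔT = -9050 J.
State after step 1: P = 321 kPa, V = 12.4 L, T = 195 K.
Step 2 — Isochoric: V stays 12.4 L; P/T = const ⇒ T₂ = 333 K, P₂ = 548 kPa.
W = 0 (no volume change).
ΔU = nCvΔT = 2.46×12.5×(333−195) = 4240 J.
Q = ΔU = 4240 J.
Net over both steps: W = -3620 J, Q = -4820 J, ΔU = -1200 J.

-4820 J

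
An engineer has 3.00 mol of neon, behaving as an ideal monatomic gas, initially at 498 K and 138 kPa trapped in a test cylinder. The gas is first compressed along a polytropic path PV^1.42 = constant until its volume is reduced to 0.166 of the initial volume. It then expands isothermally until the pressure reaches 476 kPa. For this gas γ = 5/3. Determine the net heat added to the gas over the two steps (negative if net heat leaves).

22300 J

V₁ = nRT₁/P₁ = 3.00×8.314×498/138 = 90.0 L.
Step 1 — Polytropic n=1.42: T₂ = T₁(V₁/V₂)^(n−1) = 498×(6.02)^0.42 = 1060 K; P₂ = P₁(V₁/V₂)^n = 1770 kPa.
W = (P₁V₁−P₂V₂)/(n−1) = (138×90.0−1770×14.9)/0.42 = -33300 J.
ΔU = nCvΔT = 3.00×12.5×(1060−498) = 21000 J.
Q = ΔU + W = -12300 J.
State after step 1: P = 1770 kPa, V = 14.9 L, T = 1060 K.
Step 2 — Isothermal: T stays 1060 K; PV = const ⇒ V₂ = 55.5 L, P₂ = 476 kPa.
ΔU = 0 (ideal gas, T constant).
W = nRT ln(V₂/V₁) = 3.00×8.314×1060×ln(3.71) = 34600 J.
Q = ΔU + W = 34600 J.
Net over both steps: W = 1340 J, Q = 22300 J, ΔU = 21000 J.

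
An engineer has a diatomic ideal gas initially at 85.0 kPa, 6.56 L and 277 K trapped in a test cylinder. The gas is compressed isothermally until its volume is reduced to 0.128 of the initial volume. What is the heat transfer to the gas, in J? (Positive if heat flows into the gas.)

n = P₁V₁/(RT₁) = 85.0×6.56/(8.314×277) = 0.242 mol.
Isothermal: T stays 277 K; PV = const ⇒ V₂ = 0.840 L, P₂ = 664 kPa.
ΔU = 0 (ideal gas, T constant).
W = nRT ln(V₂/V₁) = 0.242×8.314×277×ln(0.128) = -1150 J.
Q = ΔU + W = -1150 J.

-1150 J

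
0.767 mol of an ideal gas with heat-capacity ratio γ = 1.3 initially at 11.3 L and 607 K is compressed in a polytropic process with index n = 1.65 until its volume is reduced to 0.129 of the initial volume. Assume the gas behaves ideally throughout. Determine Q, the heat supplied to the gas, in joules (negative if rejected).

P₁ = nRT₁/V₁ = 0.767×8.314×607/11.3 = 343 kPa.
Polytropic n=1.65: T₂ = T₁(V₁/V₂)^(n−1) = 607×(7.75)^0.65 = 2300 K; P₂ = P₁(V₁/V₂)^n = 10100 kPa.
W = (P₁V₁−P₂V₂)/(n−1) = (343×11.3−10100×1.46)/0.65 = -16600 J.
ΔU = nCvΔT = 0.767×27.7×(2300−607) = 35900 J.
Q = ΔU + W = 19400 J.

19400 J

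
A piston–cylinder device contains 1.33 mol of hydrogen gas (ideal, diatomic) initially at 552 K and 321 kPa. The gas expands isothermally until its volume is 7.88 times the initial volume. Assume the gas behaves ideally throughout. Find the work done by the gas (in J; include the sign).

V₁ = nRT₁/P₁ = 1.33×8.314×552/321 = 19.0 L.
Isothermal: T stays 552 K; PV = const ⇒ V₂ = 150 L, P₂ = 40.7 kPa.
W = nRT ln(V₂/V₁) = 1.33×8.314×552×ln(7.88) = 12600 J.

12600 J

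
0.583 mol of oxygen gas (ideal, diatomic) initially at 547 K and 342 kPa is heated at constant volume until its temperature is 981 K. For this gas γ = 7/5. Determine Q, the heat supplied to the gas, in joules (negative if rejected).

5260 J

V₁ = nRT₁/P₁ = 0.583×8.314×547/342 = 7.75 L.
Isochoric: V stays 7.75 L; P/T = const ⇒ T₂ = 981 K, P₂ = 613 kPa.
W = 0 (no volume change).
ΔU = nCvΔT = 0.583×20.8×(981−547) = 5260 J.
Q = ΔU = 5260 J.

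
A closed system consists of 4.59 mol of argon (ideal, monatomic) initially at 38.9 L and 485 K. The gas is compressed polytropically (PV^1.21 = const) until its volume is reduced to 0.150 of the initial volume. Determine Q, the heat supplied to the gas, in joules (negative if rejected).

P₁ = nRT₁/V₁ = 4.59×8.314×485/38.9 = 476 kPa.
Polytropic n=1.21: T₂ = T₁(V₁/V₂)^(n−1) = 485×(6.67)^0.21 = 722 K; P₂ = P₁(V₁/V₂)^n = 4720 kPa.
W = (P₁V₁−P₂V₂)/(n−1) = (476×38.9−4720×5.83)/0.21 = -43100 J.
ΔU = nCvΔT = 4.59×12.5×(722−485) = 13600 J.
Q = ΔU + W = -29500 J.

-29500 J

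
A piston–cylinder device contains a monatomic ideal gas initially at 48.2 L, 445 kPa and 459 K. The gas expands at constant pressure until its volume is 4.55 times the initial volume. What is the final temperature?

Isobaric: P stays 445 kPa; V/T = const ⇒ T₂ = 2090 K, V₂ = 219 L.

2090 K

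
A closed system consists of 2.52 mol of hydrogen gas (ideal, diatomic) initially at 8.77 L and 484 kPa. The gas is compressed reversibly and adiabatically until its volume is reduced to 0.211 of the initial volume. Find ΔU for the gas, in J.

9160 J

T₁ = P₁V₁/(nR) = 484×8.77/(2.52×8.314) = 203 K.
Adiabatic: TV^(γ−1) = const ⇒ T₂ = 203×(4.74)^0.400 = 378 K; PV^γ = const ⇒ P₂ = 4270 kPa.
For an ideal gas ΔU = nCvΔT with Cv = (5/2)R = 20.8 J/(mol·K).
ΔU = 2.52×20.8×(378−203) = 9160 J.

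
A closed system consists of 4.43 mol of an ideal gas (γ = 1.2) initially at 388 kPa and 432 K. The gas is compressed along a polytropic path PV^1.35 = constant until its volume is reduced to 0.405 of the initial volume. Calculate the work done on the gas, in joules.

V₁ = nRT₁/P₁ = 4.43×8.314×432/388 = 41.0 L.
Polytropic n=1.35: T₂ = T₁(V₁/V₂)^(n−1) = 432×(2.47)^0.35 = 593 K; P₂ = P₁(V₁/V₂)^n = 1310 kPa.
W = (P₁V₁−P₂V₂)/(n−1) = (388×41.0−1310×16.6)/0.35 = -16900 J.
Work done on the gas = −W_by = 16900 J.

16900 J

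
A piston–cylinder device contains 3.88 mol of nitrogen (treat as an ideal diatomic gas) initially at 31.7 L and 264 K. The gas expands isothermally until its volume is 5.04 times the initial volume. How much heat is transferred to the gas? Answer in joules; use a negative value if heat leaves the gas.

P₁ = nRT₁/V₁ = 3.88×8.314×264/31.7 = 269 kPa.
Isothermal: T stays 264 K; PV = const ⇒ V₂ = 160 L, P₂ = 53.3 kPa.
ΔU = 0 (ideal gas, T constant).
W = nRT ln(V₂/V₁) = 3.88×8.314×264×ln(5.04) = 13800 J.
Q = ΔU + W = 13800 J.

13800 J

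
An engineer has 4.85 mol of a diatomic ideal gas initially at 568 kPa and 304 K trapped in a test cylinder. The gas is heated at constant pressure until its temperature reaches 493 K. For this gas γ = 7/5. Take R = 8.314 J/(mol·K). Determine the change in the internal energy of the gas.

V₁ = nRT₁/P₁ = 4.85×8.314×304/568 = 21.6 L.
Isobaric: P stays 568 kPa; V/T = const ⇒ T₂ = 493 K, V₂ = 35.0 L.
For an ideal gas ΔU = nCvΔT with Cv = (5/2)R = 20.8 J/(mol·K).
ΔU = 4.85×20.8×(493−304) = 19100 J.

19100 J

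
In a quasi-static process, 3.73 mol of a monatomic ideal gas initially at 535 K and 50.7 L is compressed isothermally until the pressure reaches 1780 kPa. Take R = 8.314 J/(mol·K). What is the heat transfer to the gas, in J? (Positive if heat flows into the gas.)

-28100 J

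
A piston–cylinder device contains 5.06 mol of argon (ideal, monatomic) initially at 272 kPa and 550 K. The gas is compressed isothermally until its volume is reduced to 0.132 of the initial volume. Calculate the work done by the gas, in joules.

-46900 J

V₁ = nRT₁/P₁ = 5.06×8.314×550/272 = 85.1 L.
Isothermal: T stays 550 K; PV = const ⇒ V₂ = 11.2 L, P₂ = 2060 kPa.
W = nRT ln(V₂/V₁) = 5.06×8.314×550×ln(0.132) = -46900 J.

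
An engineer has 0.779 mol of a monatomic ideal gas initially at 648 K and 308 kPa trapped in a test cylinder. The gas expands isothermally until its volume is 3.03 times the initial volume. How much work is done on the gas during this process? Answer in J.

-4650 J

V₁ = nRT₁/P₁ = 0.779×8.314×648/308 = 13.6 L.
Isothermal: T stays 648 K; PV = const ⇒ V₂ = 41.3 L, P₂ = 102 kPa.
W = nRT ln(V₂/V₁) = 0.779×8.314×648×ln(3.03) = 4650 J.
Work done on the gas = −W_by = -4650 J.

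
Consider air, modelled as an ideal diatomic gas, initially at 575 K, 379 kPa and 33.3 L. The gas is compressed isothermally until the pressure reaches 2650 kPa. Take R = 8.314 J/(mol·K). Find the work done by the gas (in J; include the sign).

-24500 J

n = P₁V₁/(RT₁) = 379×33.3/(8.314×575) = 2.64 mol.
Isothermal: T stays 575 K; PV = const ⇒ V₂ = 4.76 L, P₂ = 2650 kPa.
W = nRT ln(V₂/V₁) = 2.64×8.314×575×ln(0.143) = -24500 J.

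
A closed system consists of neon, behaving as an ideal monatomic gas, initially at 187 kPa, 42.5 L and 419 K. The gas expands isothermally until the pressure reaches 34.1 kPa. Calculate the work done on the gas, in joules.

-13500 J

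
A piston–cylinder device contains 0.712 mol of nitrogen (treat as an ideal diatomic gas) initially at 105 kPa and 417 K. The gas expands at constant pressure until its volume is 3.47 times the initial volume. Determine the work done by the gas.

6100 J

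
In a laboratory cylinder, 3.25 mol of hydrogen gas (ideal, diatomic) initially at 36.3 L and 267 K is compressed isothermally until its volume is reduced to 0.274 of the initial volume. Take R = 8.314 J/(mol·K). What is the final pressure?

725 kPa

P₁ = nRT₁/V₁ = 3.25×8.314×267/36.3 = 199 kPa.
Isothermal: T stays 267 K; PV = const ⇒ V₂ = 9.95 L, P₂ = 725 kPa.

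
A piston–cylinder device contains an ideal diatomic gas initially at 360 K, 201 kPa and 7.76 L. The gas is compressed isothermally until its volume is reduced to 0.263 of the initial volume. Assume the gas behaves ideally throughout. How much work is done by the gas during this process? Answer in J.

n = P₁V₁/(RT₁) = 201×7.76/(8.314×360) = 0.521 mol.
Isothermal: T stays 360 K; PV = const ⇒ V₂ = 2.04 L, P₂ = 764 kPa.
W = nRT ln(V₂/V₁) = 0.521×8.314×360×ln(0.263) = -2080 J.

-2080 J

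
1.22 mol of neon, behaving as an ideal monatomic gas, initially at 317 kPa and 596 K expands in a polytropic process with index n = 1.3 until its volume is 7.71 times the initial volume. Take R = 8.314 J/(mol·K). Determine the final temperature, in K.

323 K

V₁ = nRT₁/P₁ = 1.22×8.314×596/317 = 19.1 L.
Polytropic n=1.3: T₂ = T₁(V₁/V₂)^(n−1) = 596×(0.130)^0.30 = 323 K; P₂ = P₁(V₁/V₂)^n = 22.3 kPa.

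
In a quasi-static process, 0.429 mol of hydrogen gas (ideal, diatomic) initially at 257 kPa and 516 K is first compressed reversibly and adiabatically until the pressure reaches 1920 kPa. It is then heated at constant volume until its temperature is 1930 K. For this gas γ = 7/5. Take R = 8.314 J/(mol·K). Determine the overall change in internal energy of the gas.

V₁ = nRT₁/P₁ = 0.429×8.314×516/257 = 7.16 L.
Step 1 — Adiabatic: T₂/T₁ = (P₂/P₁)^((γ−1)/γ) ⇒ T₂ = 516×(7.47)^0.286 = 917 K; V₂ = 1.70 L.
ΔU = nCvΔT = 0.429×20.8×(917−516) = 3570 J.
Q = 0 for an adiabatic process, so W = −ΔU = -3570 J.
State after step 1: P = 1920 kPa, V = 1.70 L, T = 917 K.
Step 2 — Isochoric: V stays 1.70 L; P/T = const ⇒ T₂ = 1930 K, P₂ = 4040 kPa.
W = 0 (no volume change).
ΔU = nCvΔT = 0.429×20.8×(1930−917) = 9040 J.
Q = ΔU = 9040 J.
Net over both steps: W = -3570 J, Q = 9040 J, ΔU = 12600 J.

12600 J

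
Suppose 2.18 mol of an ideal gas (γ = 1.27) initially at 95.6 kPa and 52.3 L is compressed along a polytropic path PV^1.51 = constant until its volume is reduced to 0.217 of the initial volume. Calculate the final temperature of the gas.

601 K

T₁ = P₁V₁/(nR) = 95.6×52.3/(2.18×8.314) = 276 K.
Polytropic n=1.51: T₂ = T₁(V₁/V₂)^(n−1) = 276×(4.61)^0.51 = 601 K; P₂ = P₁(V₁/V₂)^n = 960 kPa.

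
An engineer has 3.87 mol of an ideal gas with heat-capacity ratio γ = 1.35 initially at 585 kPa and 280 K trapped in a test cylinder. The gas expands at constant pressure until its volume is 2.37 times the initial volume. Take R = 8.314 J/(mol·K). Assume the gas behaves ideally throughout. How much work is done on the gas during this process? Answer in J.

-12300 J

V₁ = nRT₁/P₁ = 3.87×8.314×280/585 = 15.4 L.
Isobaric: P stays 585 kPa; V/T = const ⇒ T₂ = 664 K, V₂ = 36.5 L.
W = PΔV = 585×(36.5−15.4) kPa·L = 12300 J.
Work done on the gas = −W_by = -12300 J.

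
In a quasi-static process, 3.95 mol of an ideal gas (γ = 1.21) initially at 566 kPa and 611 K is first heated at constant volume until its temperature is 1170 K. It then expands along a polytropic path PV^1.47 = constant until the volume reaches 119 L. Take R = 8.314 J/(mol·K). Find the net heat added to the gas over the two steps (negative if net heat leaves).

43500 J

V₁ = nRT₁/P₁ = 3.95×8.314×611/566 = 35.5 L.
Step 1 — Isochoric: V stays 35.5 L; P/T = const ⇒ T₂ = 1170 K, P₂ = 1080 kPa.
W = 0 (no volume change).
ΔU = nCvΔT = 3.95×39.6×(1170−611) = 87400 J.
Q = ΔU = 87400 J.
State after step 1: P = 1080 kPa, V = 35.5 L, T = 1170 K.
Step 2 — Polytropic n=1.47: T₂ = T₁(V₁/V₂)^(n−1) = 1170×(0.298)^0.47 = 662 K; P₂ = P₁(V₁/V₂)^n = 183 kPa.
W = (P₁V₁−P₂V₂)/(n−1) = (1080×35.5−183×119)/0.47 = 35500 J.
ΔU = nCvΔT = 3.95×39.6×(662−1170) = -79400 J.
Q = ΔU + W = -43900 J.
Net over both steps: W = 35500 J, Q = 43500 J, ΔU = 8010 J.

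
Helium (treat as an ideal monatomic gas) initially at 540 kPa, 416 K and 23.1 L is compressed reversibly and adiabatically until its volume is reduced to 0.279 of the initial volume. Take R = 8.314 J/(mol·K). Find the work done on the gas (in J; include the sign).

n = P₁V₁/(RT₁) = 540×23.1/(8.314×416) = 3.61 mol.
Adiabatic: TV^(γ−1) = const ⇒ T₂ = 416×(3.58)^0.667 = 974 K; PV^γ = const ⇒ P₂ = 4530 kPa.
ΔU = nCvΔT = 3.61×12.5×(974−416) = 25100 J.
Q = 0 for an adiabatic process, so W = −ΔU = -25100 J.
Work done on the gas = −W_by = 25100 J.

25100 J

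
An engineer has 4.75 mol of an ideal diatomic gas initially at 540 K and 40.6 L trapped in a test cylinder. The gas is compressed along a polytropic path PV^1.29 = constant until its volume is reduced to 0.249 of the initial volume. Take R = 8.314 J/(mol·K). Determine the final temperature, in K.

808 K

P₁ = nRT₁/V₁ = 4.75×8.314×540/40.6 = 525 kPa.
Polytropic n=1.29: T₂ = T₁(V₁/V₂)^(n−1) = 540×(4.02)^0.29 = 808 K; P₂ = P₁(V₁/V₂)^n = 3160 kPa.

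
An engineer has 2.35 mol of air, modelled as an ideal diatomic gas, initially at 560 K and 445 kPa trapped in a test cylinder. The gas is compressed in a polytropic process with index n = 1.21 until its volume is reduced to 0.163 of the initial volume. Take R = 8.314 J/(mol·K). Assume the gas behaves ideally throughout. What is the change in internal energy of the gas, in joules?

V₁ = nRT₁/P₁ = 2.35×8.314×560/445 = 24.6 L.
Polytropic n=1.21: T₂ = T₁(V₁/V₂)^(n−1) = 560×(6.13)^0.21 = 820 K; P₂ = P₁(V₁/V₂)^n = 4000 kPa.
For an ideal gas ΔU = nCvΔT with Cv = (5/2)R = 20.8 J/(mol·K).
ΔU = 2.35×20.8×(820−560) = 12700 J.

12700 J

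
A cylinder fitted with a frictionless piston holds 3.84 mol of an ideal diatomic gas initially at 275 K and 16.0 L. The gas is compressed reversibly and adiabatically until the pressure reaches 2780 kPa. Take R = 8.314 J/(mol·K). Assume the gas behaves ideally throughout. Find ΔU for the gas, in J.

12900 J

P₁ = nRT₁/V₁ = 3.84×8.314×275/16.0 = 549 kPa.
Adiabatic: T₂/T₁ = (P₂/P₁)^((γ−1)/γ) ⇒ T₂ = 275×(5.07)^0.286 = 437 K; V₂ = 5.02 L.
For an ideal gas ΔU = nCvΔT with Cv = (5/2)R = 20.8 J/(mol·K).
ΔU = 3.84×20.8×(437−275) = 12900 J.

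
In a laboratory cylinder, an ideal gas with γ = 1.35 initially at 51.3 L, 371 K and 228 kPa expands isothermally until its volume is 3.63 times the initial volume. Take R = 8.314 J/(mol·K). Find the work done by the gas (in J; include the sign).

15100 J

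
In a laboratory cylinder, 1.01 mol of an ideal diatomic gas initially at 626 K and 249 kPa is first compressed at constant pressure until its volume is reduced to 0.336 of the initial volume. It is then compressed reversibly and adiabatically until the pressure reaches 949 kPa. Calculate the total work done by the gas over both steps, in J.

V₁ = nRT₁/P₁ = 1.01×8.314×626/249 = 21.1 L.
Step 1 — Isobaric: P stays 249 kPa; V/T = const ⇒ T₂ = 210 K, V₂ = 7.09 L.
W = PΔV = 249×(7.09−21.1) kPa·L = -3490 J.
ΔU = nCvΔT = 1.01×20.8×(210−626) = -8730 J.
Q = ΔU + W = nCpΔT = -12200 J.
State after step 1: P = 249 kPa, V = 7.09 L, T = 210 K.
Step 2 — Adiabatic: T₂/T₁ = (P₂/P₁)^((γ−1)/γ) ⇒ T₂ = 210×(3.81)^0.286 = 308 K; V₂ = 2.73 L.
ΔU = nCvΔT = 1.01×20.8×(308−210) = 2060 J.
Q = 0 for an adiabatic process, so W = −ΔU = -2060 J.
Net over both steps: W = -5550 J, Q = -12200 J, ΔU = -6670 J.

-5550 J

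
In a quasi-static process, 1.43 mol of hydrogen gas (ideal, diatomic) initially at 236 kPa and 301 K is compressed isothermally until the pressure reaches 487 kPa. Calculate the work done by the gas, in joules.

-2590 J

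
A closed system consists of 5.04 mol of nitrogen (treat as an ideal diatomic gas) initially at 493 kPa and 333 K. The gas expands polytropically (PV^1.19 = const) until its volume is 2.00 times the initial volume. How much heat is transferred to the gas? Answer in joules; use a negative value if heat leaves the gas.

V₁ = nRT₁/P₁ = 5.04×8.314×333/493 = 28.3 L.
Polytropic n=1.19: T₂ = T₁(V₁/V₂)^(n−1) = 333×(0.500)^0.19 = 292 K; P₂ = P₁(V₁/V₂)^n = 216 kPa.
W = (P₁V₁−P₂V₂)/(n−1) = (493×28.3−216×56.6)/0.19 = 9060 J.
ΔU = nCvΔT = 5.04×20.8×(292−333) = -4300 J.
Q = ΔU + W = 4760 J.

4760 J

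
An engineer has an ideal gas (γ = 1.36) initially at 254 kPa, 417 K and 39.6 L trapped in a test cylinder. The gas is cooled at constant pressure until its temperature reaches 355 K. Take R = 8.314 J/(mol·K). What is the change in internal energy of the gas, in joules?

-4150 J

n = P₁V₁/(RT₁) = 254×39.6/(8.314×417) = 2.90 mol.
Isobaric: P stays 254 kPa; V/T = const ⇒ T₂ = 355 K, V₂ = 33.7 L.
For an ideal gas ΔU = nCvΔT with Cv = R/(γ−1) = 23.1 J/(mol·K).
ΔU = 2.90×23.1×(355−417) = -4150 J.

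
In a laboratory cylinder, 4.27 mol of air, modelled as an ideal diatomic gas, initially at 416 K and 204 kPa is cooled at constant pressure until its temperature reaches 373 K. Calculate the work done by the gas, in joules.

-1530 J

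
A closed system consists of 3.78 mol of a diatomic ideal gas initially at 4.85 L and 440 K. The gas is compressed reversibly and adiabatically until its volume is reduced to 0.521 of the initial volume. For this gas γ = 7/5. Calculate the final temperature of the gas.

571 K

P₁ = nRT₁/V₁ = 3.78×8.314×440/4.85 = 2850 kPa.
Adiabatic: TV^(γ−1) = const ⇒ T₂ = 440×(1.92)^0.400 = 571 K; PV^γ = const ⇒ P₂ = 7100 kPa.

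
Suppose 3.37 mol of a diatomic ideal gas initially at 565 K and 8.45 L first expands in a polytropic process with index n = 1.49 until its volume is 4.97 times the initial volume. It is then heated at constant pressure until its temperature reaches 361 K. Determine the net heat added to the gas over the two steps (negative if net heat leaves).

P₁ = nRT₁/V₁ = 3.37×8.314×565/8.45 = 1870 kPa.
Step 1 — Polytropic n=1.49: T₂ = T₁(V₁/V₂)^(n−1) = 565×(0.201)^0.49 = 258 K; P₂ = P₁(V₁/V₂)^n = 172 kPa.
W = (P₁V₁−P₂V₂)/(n−1) = (1870×8.45−172×42.0)/0.49 = 17600 J.
ΔU = nCvΔT = 3.37×20.8×(258−565) = -21500 J.
Q = ΔU + W = -3960 J.
State after step 1: P = 172 kPa, V = 42.0 L, T = 258 K.
Step 2 — Isobaric: P stays 172 kPa; V/T = const ⇒ T₂ = 361 K, V₂ = 58.9 L.
W = PΔV = 172×(58.9−42.0) kPa·L = 2900 J.
ΔU = nCvΔT = 3.37×20.8×(361−258) = 7250 J.
Q = ΔU + W = nCpΔT = 10100 J.
Net over both steps: W = 20500 J, Q = 6190 J, ΔU = -14300 J.

6190 J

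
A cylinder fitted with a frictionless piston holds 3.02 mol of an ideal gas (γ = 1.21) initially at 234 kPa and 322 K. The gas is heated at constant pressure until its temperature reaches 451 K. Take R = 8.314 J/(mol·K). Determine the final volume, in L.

48.4 L

V₁ = nRT₁/P₁ = 3.02×8.314×322/234 = 34.6 L.
Isobaric: P stays 234 kPa; V/T = const ⇒ T₂ = 451 K, V₂ = 48.4 L.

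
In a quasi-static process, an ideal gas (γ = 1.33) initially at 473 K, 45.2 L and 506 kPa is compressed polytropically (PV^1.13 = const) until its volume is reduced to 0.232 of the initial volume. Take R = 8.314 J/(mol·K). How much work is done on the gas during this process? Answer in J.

n = P₁V₁/(RT₁) = 506×45.2/(8.314×473) = 5.82 mol.
Polytropic n=1.13: T₂ = T₁(V₁/V₂)^(n−1) = 473×(4.31)^0.13 = 572 K; P₂ = P₁(V₁/V₂)^n = 2640 kPa.
W = (P₁V₁−P₂V₂)/(n−1) = (506×45.2−2640×10.5)/0.13 = -36800 J.
Work done on the gas = −W_by = 36800 J.

36800 J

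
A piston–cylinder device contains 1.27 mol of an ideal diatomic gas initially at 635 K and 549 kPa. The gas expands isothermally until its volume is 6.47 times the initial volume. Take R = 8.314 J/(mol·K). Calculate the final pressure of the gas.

V₁ = nRT₁/P₁ = 1.27×8.314×635/549 = 12.2 L.
Isothermal: T stays 635 K; PV = const ⇒ V₂ = 79.0 L, P₂ = 84.9 kPa.

84.9 kPa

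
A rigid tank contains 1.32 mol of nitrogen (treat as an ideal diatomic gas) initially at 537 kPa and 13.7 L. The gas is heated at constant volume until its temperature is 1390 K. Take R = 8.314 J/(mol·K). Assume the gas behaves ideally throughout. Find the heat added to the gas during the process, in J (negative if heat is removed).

T₁ = P₁V₁/(nR) = 537×13.7/(1.32×8.314) = 670 K.
Isochoric: V stays 13.7 L; P/T = const ⇒ T₂ = 1390 K, P₂ = 1110 kPa.
W = 0 (no volume change).
ΔU = nCvΔT = 1.32×20.8×(1390−670) = 19700 J.
Q = ΔU = 19700 J.

19700 J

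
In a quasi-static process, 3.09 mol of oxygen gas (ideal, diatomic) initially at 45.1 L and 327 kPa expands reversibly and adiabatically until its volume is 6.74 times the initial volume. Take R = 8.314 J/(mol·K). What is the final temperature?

268 K

T₁ = P₁V₁/(nR) = 327×45.1/(3.09×8.314) = 574 K.
Adiabatic: TV^(γ−1) = const ⇒ T₂ = 574×(0.148)^0.400 = 268 K; PV^γ = const ⇒ P₂ = 22.6 kPa.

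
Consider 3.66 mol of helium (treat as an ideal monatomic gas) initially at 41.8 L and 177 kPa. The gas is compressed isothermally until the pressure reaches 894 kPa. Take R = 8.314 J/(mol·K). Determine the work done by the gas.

T₁ = P₁V₁/(nR) = 177×41.8/(3.66×8.314) = 243 K.
Isothermal: T stays 243 K; PV = const ⇒ V₂ = 8.28 L, P₂ = 894 kPa.
W = nRT ln(V₂/V₁) = 3.66×8.314×243×ln(0.198) = -12000 J.

-12000 J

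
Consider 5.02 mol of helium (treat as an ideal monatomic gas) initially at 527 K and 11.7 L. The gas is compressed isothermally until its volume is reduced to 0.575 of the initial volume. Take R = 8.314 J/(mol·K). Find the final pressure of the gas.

3270 kPa

P₁ = nRT₁/V₁ = 5.02×8.314×527/11.7 = 1880 kPa.
Isothermal: T stays 527 K; PV = const ⇒ V₂ = 6.73 L, P₂ = 3270 kPa.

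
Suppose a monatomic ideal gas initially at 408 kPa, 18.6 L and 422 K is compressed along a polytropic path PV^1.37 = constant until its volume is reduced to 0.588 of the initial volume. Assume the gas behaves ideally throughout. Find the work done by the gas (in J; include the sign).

-4450 J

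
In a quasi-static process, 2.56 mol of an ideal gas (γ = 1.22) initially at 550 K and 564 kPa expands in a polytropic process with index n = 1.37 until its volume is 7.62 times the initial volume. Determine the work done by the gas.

16700 J

V₁ = nRT₁/P₁ = 2.56×8.314×550/564 = 20.8 L.
Polytropic n=1.37: T₂ = T₁(V₁/V₂)^(n−1) = 550×(0.131)^0.37 = 259 K; P₂ = P₁(V₁/V₂)^n = 34.9 kPa.
W = (P₁V₁−P₂V₂)/(n−1) = (564×20.8−34.9×158)/0.37 = 16700 J.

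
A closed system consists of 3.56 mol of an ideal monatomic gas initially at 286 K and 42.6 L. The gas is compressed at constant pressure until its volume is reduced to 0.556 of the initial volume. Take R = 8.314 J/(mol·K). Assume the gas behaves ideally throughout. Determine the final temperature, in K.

P₁ = nRT₁/V₁ = 3.56×8.314×286/42.6 = 199 kPa.
Isobaric: P stays 199 kPa; V/T = const ⇒ T₂ = 159 K, V₂ = 23.7 L.

159 K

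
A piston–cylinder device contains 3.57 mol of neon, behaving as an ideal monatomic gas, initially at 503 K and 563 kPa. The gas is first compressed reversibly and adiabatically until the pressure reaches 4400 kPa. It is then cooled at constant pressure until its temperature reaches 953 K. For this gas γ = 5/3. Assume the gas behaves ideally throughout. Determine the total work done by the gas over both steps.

V₁ = nRT₁/P₁ = 3.57×8.314×503/563 = 26.5 L.
Step 1 — Adiabatic: T₂/T₁ = (P₂/P₁)^((γ−1)/γ) ⇒ T₂ = 503×(7.82)^0.400 = 1140 K; V₂ = 7.72 L.
ΔU = nCvΔT = 3.57×12.5×(1140−503) = 28600 J.
Q = 0 for an adiabatic process, so W = −ΔU = -28600 J.
State after step 1: P = 4400 kPa, V = 7.72 L, T = 1140 K.
Step 2 — Isobaric: P stays 4400 kPa; V/T = const ⇒ T₂ = 953 K, V₂ = 6.43 L.
W = PΔV = 4400×(6.43−7.72) kPa·L = -5690 J.
ΔU = nCvΔT = 3.57×12.5×(953−1140) = -8540 J.
Q = ΔU + W = nCpΔT = -14200 J.
Net over both steps: W = -34300 J, Q = -14200 J, ΔU = 20000 J.

-34300 J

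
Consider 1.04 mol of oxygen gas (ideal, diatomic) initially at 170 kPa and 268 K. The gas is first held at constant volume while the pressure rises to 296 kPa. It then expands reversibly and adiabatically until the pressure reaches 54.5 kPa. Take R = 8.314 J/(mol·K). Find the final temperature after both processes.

288 K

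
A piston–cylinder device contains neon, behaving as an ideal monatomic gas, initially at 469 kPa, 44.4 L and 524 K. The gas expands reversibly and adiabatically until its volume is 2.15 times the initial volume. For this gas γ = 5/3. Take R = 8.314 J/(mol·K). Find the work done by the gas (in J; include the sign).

n = P₁V₁/(RT₁) = 469×44.4/(8.314×524) = 4.78 mol.
Adiabatic: TV^(γ−1) = const ⇒ T₂ = 524×(0.465)^0.667 = 315 K; PV^γ = const ⇒ P₂ = 131 kPa.
ΔU = nCvΔT = 4.78×12.5×(315−524) = -12500 J.
Q = 0 for an adiabatic process, so W = −ΔU = 12500 J.

12500 J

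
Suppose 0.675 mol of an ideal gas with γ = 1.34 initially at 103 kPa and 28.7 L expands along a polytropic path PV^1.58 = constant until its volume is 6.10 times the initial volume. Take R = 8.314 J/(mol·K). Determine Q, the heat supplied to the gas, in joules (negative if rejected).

-2340 J

T₁ = P₁V₁/(nR) = 103×28.7/(0.675×8.314) = 527 K.
Polytropic n=1.58: T₂ = T₁(V₁/V₂)^(n−1) = 527×(0.164)^0.58 = 185 K; P₂ = P₁(V₁/V₂)^n = 5.92 kPa.
W = (P₁V₁−P₂V₂)/(n−1) = (103×28.7−5.92×175)/0.58 = 3310 J.
ΔU = nCvΔT = 0.675×24.5×(185−527) = -5650 J.
Q = ΔU + W = -2340 J.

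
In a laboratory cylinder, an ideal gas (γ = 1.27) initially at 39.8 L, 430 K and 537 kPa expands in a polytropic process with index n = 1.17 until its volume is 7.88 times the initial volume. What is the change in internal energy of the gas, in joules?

-23400 J

n = P₁V₁/(RT₁) = 537×39.8/(8.314×430) = 5.98 mol.
Polytropic n=1.17: T₂ = T₁(V₁/V₂)^(n−1) = 430×(0.127)^0.17 = 303 K; P₂ = P₁(V₁/V₂)^n = 48.0 kPa.
For an ideal gas ΔU = nCvΔT with Cv = R/(γ−1) = 30.8 J/(mol·K).
ΔU = 5.98×30.8×(303−430) = -23400 J.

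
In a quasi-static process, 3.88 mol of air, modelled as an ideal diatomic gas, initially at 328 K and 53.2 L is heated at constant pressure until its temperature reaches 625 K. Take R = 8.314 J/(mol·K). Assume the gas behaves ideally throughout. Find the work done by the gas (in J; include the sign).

9580 J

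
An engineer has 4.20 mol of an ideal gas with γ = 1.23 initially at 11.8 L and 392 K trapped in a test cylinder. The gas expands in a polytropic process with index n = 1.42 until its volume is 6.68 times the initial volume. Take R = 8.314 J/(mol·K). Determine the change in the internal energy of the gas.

-32700 J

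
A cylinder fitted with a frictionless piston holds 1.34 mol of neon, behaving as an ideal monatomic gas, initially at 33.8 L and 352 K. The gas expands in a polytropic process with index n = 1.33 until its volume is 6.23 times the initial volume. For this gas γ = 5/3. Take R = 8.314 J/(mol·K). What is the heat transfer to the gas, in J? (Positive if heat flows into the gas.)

2720 J

P₁ = nRT₁/V₁ = 1.34×8.314×352/33.8 = 116 kPa.
Polytropic n=1.33: T₂ = T₁(V₁/V₂)^(n−1) = 352×(0.161)^0.33 = 192 K; P₂ = P₁(V₁/V₂)^n = 10.2 kPa.
W = (P₁V₁−P₂V₂)/(n−1) = (116×33.8−10.2×211)/0.33 = 5390 J.
ΔU = nCvΔT = 1.34×12.5×(192−352) = -2670 J.
Q = ΔU + W = 2720 J.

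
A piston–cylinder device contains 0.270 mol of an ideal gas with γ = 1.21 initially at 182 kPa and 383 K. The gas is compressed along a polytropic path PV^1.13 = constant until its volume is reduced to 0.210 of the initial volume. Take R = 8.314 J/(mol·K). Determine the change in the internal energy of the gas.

V₁ = nRT₁/P₁ = 0.270×8.314×383/182 = 4.72 L.
Polytropic n=1.13: T₂ = T₁(V₁/V₂)^(n−1) = 383×(4.76)^0.13 = 469 K; P₂ = P₁(V₁/V₂)^n = 1060 kPa.
For an ideal gas ΔU = nCvΔT with Cv = R/(γ−1) = 39.6 J/(mol·K).
ΔU = 0.270×39.6×(469−383) = 921 J.

921 J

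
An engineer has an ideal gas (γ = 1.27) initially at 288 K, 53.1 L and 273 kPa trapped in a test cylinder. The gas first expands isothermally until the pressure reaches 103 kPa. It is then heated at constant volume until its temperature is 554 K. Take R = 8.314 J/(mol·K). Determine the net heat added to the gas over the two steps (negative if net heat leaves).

n = P₁V₁/(RT₁) = 273×53.1/(8.314×288) = 6.05 mol.
Step 1 — Isothermal: T stays 288 K; PV = const ⇒ V₂ = 141 L, P₂ = 103 kPa.
ΔU = 0 (ideal gas, T constant).
W = nRT ln(V₂/V₁) = 6.05×8.314×288×ln(2.65) = 14100 J.
Q = ΔU + W = 14100 J.
State after step 1: P = 103 kPa, V = 141 L, T = 288 K.
Step 2 — Isochoric: V stays 141 L; P/T = const ⇒ T₂ = 554 K, P₂ = 198 kPa.
W = 0 (no volume change).
ΔU = nCvΔT = 6.05×30.8×(554−288) = 49600 J.
Q = ΔU = 49600 J.
Net over both steps: W = 14100 J, Q = 63700 J, ΔU = 49600 J.

63700 J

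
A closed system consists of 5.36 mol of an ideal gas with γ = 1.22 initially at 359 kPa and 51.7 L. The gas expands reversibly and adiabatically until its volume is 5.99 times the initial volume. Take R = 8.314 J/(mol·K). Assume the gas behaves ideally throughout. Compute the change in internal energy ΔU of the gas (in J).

T₁ = P₁V₁/(nR) = 359×51.7/(5.36×8.314) = 416 K.
Adiabatic: TV^(γ−1) = const ⇒ T₂ = 416×(0.167)^0.220 = 281 K; PV^γ = const ⇒ P₂ = 40.4 kPa.
For an ideal gas ΔU = nCvΔT with Cv = R/(γ−1) = 37.8 J/(mol·K).
ΔU = 5.36×37.8×(281−416) = -27500 J.

-27500 J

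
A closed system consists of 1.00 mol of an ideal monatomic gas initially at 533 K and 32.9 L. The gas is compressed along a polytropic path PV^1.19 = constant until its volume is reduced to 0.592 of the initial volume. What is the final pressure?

251 kPa

P₁ = nRT₁/V₁ = 1.00×8.314×533/32.9 = 135 kPa.
Polytropic n=1.19: T₂ = T₁(V₁/V₂)^(n−1) = 533×(1.69)^0.19 = 589 K; P₂ = P₁(V₁/V₂)^n = 251 kPa.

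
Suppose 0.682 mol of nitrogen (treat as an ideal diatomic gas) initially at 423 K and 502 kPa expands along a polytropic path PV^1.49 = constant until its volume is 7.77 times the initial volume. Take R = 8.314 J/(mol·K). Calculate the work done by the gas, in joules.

3100 J

V₁ = nRT₁/P₁ = 0.682×8.314×423/502 = 4.78 L.
Polytropic n=1.49: T₂ = T₁(V₁/V₂)^(n−1) = 423×(0.129)^0.49 = 155 K; P₂ = P₁(V₁/V₂)^n = 23.7 kPa.
W = (P₁V₁−P₂V₂)/(n−1) = (502×4.78−23.7×37.1)/0.49 = 3100 J.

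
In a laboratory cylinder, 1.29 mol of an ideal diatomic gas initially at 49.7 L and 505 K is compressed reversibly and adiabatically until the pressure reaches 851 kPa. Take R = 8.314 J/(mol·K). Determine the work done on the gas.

P₁ = nRT₁/V₁ = 1.29×8.314×505/49.7 = 109 kPa.
Adiabatic: T₂/T₁ = (P₂/P₁)^((γ−1)/γ) ⇒ T₂ = 505×(7.81)^0.286 = 908 K; V₂ = 11.4 L.
ΔU = nCvΔT = 1.29×20.8×(908−505) = 10800 J.
Q = 0 for an adiabatic process, so W = −ΔU = -10800 J.
Work done on the gas = −W_by = 10800 J.

10800 J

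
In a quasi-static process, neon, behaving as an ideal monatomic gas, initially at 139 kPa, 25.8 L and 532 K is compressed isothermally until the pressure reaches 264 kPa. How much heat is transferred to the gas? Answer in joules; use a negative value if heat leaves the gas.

n = P₁V₁/(RT₁) = 139×25.8/(8.314×532) = 0.811 mol.
Isothermal: T stays 532 K; PV = const ⇒ V₂ = 13.6 L, P₂ = 264 kPa.
ΔU = 0 (ideal gas, T constant).
W = nRT ln(V₂/V₁) = 0.811×8.314×532×ln(0.527) = -2300 J.
Q = ΔU + W = -2300 J.

-2300 J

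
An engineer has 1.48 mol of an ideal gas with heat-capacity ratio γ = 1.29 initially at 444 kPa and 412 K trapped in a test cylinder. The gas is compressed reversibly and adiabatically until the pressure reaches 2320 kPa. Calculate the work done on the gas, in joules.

V₁ = nRT₁/P₁ = 1.48×8.314×412/444 = 11.4 L.
Adiabatic: T₂/T₁ = (P₂/P₁)^((γ−1)/γ) ⇒ T₂ = 412×(5.23)^0.225 = 597 K; V₂ = 3.17 L.
ΔU = nCvΔT = 1.48×28.7×(597−412) = 7870 J.
Q = 0 for an adiabatic process, so W = −ΔU = -7870 J.
Work done on the gas = −W_by = 7870 J.

7870 J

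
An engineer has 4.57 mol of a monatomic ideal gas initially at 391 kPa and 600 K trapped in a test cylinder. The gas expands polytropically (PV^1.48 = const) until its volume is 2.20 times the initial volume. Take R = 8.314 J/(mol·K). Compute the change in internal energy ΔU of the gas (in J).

V₁ = nRT₁/P₁ = 4.57×8.314×600/391 = 58.3 L.
Polytropic n=1.48: T₂ = T₁(V₁/V₂)^(n−1) = 600×(0.455)^0.48 = 411 K; P₂ = P₁(V₁/V₂)^n = 122 kPa.
For an ideal gas ΔU = nCvΔT with Cv = (3/2)R = 12.5 J/(mol·K).
ΔU = 4.57×12.5×(411−600) = -10800 J.

-10800 J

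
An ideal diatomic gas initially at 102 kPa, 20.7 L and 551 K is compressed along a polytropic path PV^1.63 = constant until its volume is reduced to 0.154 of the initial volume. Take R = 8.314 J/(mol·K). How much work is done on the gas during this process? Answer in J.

7540 J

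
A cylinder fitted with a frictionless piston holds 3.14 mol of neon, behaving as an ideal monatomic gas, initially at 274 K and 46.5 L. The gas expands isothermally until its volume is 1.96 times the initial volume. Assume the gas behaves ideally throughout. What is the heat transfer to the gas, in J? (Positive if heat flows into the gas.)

P₁ = nRT₁/V₁ = 3.14×8.314×274/46.5 = 154 kPa.
Isothermal: T stays 274 K; PV = const ⇒ V₂ = 91.1 L, P₂ = 78.5 kPa.
ΔU = 0 (ideal gas, T constant).
W = nRT ln(V₂/V₁) = 3.14×8.314×274×ln(1.96) = 4810 J.
Q = ΔU + W = 4810 J.

4810 J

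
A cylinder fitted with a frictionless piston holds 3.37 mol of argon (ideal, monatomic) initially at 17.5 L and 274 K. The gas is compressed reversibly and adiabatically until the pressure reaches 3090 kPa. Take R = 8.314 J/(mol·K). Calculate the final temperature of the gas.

P₁ = nRT₁/V₁ = 3.37×8.314×274/17.5 = 439 kPa.
Adiabatic: T₂/T₁ = (P₂/P₁)^((γ−1)/γ) ⇒ T₂ = 274×(7.04)^0.400 = 598 K; V₂ = 5.42 L.

598 K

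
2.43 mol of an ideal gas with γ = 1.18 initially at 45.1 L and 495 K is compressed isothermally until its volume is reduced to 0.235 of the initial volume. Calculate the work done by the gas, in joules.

P₁ = nRT₁/V₁ = 2.43×8.314×495/45.1 = 222 kPa.
Isothermal: T stays 495 K; PV = const ⇒ V₂ = 10.6 L, P₂ = 944 kPa.
W = nRT ln(V₂/V₁) = 2.43×8.314×495×ln(0.235) = -14500 J.

-14500 J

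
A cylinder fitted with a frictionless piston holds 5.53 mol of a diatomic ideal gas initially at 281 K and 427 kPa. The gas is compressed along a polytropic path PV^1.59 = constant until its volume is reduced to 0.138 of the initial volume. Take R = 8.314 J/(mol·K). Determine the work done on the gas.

V₁ = nRT₁/P₁ = 5.53×8.314×281/427 = 30.3 L.
Polytropic n=1.59: T₂ = T₁(V₁/V₂)^(n−1) = 281×(7.25)^0.59 = 904 K; P₂ = P₁(V₁/V₂)^n = 9950 kPa.
W = (P₁V₁−P₂V₂)/(n−1) = (427×30.3−9950×4.18)/0.59 = -48500 J.
Work done on the gas = −W_by = 48500 J.

48500 J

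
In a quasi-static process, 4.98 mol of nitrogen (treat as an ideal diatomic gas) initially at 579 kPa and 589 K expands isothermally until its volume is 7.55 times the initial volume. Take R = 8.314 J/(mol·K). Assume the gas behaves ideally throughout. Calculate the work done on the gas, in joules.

V₁ = nRT₁/P₁ = 4.98×8.314×589/579 = 42.1 L.
Isothermal: T stays 589 K; PV = const ⇒ V₂ = 318 L, P₂ = 76.7 kPa.
W = nRT ln(V₂/V₁) = 4.98×8.314×589×ln(7.55) = 49300 J.
Work done on the gas = −W_by = -49300 J.

-49300 J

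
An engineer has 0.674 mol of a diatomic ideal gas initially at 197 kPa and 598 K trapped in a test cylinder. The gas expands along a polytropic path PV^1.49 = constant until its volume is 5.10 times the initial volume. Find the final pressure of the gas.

17.4 kPa

V₁ = nRT₁/P₁ = 0.674×8.314×598/197 = 17.0 L.
Polytropic n=1.49: T₂ = T₁(V₁/V₂)^(n−1) = 598×(0.196)^0.49 = 269 K; P₂ = P₁(V₁/V₂)^n = 17.4 kPa.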